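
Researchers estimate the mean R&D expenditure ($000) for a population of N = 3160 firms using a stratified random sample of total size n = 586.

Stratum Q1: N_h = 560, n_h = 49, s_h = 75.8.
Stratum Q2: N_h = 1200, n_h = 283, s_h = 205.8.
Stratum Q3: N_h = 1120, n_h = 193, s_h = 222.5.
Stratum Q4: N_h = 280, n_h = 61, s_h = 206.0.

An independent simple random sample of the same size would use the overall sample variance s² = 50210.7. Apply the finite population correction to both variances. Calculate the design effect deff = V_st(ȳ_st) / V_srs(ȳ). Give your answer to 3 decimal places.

V̂(ȳ_st) = Σ W_h² (1 − n_h/N_h) s_h²/n_h, with W_h = N_h/N and N = 3160:
  stratum Q1: (560/3160)²·(1 − 49/560)·75.8²/49 = 3.36029
  stratum Q2: (1200/3160)²·(1 − 283/1200)·205.8²/283 = 16.4923
  stratum Q3: (1120/3160)²·(1 − 193/1120)·222.5²/193 = 26.6702
  stratum Q4: (280/3160)²·(1 − 61/280)·206.0²/61 = 4.27201
V_st = 50.7948
V_srs = (1 − 586/3160)·50210.7/586 = 69.7943
deff = V_st / V_srs = 50.7948/69.7943 = 0.7278

deff ≈ 0.728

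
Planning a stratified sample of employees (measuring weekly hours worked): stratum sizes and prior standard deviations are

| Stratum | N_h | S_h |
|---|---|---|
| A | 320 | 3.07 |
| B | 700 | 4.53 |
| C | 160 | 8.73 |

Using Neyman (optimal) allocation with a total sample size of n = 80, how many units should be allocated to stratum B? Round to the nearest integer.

46

Neyman allocation: n_h = n · N_h S_h / Σ N_i S_i, with n = 80.
  stratum A: N_h·S_h = 320·3.07 = 982.40
  stratum B: N_h·S_h = 700·4.53 = 3171.00
  stratum C: N_h·S_h = 160·8.73 = 1396.80
Σ N_h S_h = 5550.20
n for stratum B = 80·3171.00/5550.20 = 45.706 → 46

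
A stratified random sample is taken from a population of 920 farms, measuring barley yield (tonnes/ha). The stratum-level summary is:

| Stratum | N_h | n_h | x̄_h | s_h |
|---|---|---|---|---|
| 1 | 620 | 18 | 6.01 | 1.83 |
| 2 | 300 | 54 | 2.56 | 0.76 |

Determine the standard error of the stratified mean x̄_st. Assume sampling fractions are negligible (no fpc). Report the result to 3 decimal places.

V̂(x̄_st) = Σ W_h² s_h²/n_h, with W_h = N_h/N and N = 920:
  stratum 1: (620/920)²·1.83²/18 = 0.0844962
  stratum 2: (300/920)²·0.76²/54 = 0.00113737
V̂(x̄_st) = 0.0856336
SE(x̄_st) = √0.0856336 = 0.292632

SE(x̄_st) ≈ 0.293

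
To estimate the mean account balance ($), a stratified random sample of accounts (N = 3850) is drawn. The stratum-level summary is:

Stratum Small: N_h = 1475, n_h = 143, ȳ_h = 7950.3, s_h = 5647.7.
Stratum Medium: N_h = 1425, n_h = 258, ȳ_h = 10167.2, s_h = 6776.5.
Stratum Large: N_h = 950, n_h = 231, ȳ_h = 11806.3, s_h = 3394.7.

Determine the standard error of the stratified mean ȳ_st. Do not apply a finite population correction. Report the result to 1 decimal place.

V̂(ȳ_st) = Σ W_h² s_h²/n_h, with W_h = N_h/N and N = 3850:
  stratum Small: (1475/3850)²·5647.7²/143 = 32739.3
  stratum Medium: (1425/3850)²·6776.5²/258 = 24383.7
  stratum Large: (950/3850)²·3394.7²/231 = 3037.5
V̂(ȳ_st) = 60160.5
SE(ȳ_st) = √60160.5 = 245.276

SE(ȳ_st) ≈ 245.3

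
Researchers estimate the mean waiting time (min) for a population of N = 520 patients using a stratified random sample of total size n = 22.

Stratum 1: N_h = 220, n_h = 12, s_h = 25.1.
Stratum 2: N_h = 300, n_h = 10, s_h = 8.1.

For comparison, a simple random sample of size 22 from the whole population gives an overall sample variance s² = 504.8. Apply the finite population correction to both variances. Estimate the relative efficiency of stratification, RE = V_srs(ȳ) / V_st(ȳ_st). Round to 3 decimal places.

RE ≈ 1.998

V̂(ȳ_st) = Σ W_h² (1 − n_h/N_h) s_h²/n_h, with W_h = N_h/N and N = 520:
  stratum 1: (220/520)²·(1 − 12/220)·25.1²/12 = 8.88476
  stratum 2: (300/520)²·(1 − 10/300)·8.1²/10 = 2.11097
V_st = 10.9957
V_srs = (1 − 22/520)·504.8/22 = 21.9747
Relative efficiency = V_srs / V_st = 21.9747/10.9957 = 1.9985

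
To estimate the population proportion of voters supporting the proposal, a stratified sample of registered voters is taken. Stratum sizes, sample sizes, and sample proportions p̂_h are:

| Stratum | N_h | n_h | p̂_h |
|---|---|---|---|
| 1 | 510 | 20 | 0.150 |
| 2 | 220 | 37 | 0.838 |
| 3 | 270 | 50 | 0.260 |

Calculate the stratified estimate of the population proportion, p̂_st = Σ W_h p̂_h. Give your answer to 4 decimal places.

N = 1000; stratum weights W_h = N_h/N.
p̂_st = Σ W_h p̂_h = (510·0.150 + 220·0.838 + 270·0.260)/1000 = 0.33106

p̂_st ≈ 0.3311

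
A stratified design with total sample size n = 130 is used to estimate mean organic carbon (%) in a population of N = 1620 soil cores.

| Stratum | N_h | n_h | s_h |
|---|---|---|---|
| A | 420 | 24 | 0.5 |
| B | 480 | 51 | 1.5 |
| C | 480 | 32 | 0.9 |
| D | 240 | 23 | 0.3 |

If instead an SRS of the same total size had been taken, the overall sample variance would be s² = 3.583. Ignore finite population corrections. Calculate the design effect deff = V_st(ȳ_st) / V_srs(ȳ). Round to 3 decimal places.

V̂(ȳ_st) = Σ W_h² s_h²/n_h, with W_h = N_h/N and N = 1620:
  stratum A: (420/1620)²·0.5²/24 = 0.00070016
  stratum B: (480/1620)²·1.5²/51 = 0.00387315
  stratum C: (480/1620)²·0.9²/32 = 0.00222222
  stratum D: (240/1620)²·0.3²/23 = 8.5883e-05
V_st = 0.00688142
V_srs = s²/n = 3.583/130 = 0.0275615
deff = V_st / V_srs = 0.00688142/0.0275615 = 0.2497

deff ≈ 0.250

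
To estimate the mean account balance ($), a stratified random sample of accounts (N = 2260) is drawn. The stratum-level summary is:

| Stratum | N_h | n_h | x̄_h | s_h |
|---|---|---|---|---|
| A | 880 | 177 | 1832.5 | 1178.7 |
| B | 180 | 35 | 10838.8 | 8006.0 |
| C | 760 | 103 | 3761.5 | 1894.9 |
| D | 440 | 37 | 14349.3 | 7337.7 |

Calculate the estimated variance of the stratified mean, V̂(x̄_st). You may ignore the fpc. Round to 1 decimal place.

V̂(x̄_st) = Σ W_h² s_h²/n_h, with W_h = N_h/N and N = 2260:
  stratum A: (880/2260)²·1178.7²/177 = 1190.1
  stratum B: (180/2260)²·8006.0²/35 = 11616.9
  stratum C: (760/2260)²·1894.9²/103 = 3942.26
  stratum D: (440/2260)²·7337.7²/37 = 55157.8
V̂(x̄_st) = 71907.1

V̂(x̄_st) ≈ 71907.1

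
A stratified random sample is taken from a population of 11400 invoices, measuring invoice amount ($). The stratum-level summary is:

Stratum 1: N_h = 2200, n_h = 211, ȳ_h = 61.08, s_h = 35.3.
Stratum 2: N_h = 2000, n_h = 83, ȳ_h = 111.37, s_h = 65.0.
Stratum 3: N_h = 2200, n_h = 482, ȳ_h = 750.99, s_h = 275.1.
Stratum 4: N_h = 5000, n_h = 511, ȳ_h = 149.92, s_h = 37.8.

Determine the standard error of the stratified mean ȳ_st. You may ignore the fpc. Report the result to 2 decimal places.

V̂(ȳ_st) = Σ W_h² s_h²/n_h, with W_h = N_h/N and N = 11400:
  stratum 1: (2200/11400)²·35.3²/211 = 0.219939
  stratum 2: (2000/11400)²·65.0²/83 = 1.56675
  stratum 3: (2200/11400)²·275.1²/482 = 5.84749
  stratum 4: (5000/11400)²·37.8²/511 = 0.537889
V̂(ȳ_st) = 8.17207
SE(ȳ_st) = √8.17207 = 2.85868

SE(ȳ_st) ≈ 2.86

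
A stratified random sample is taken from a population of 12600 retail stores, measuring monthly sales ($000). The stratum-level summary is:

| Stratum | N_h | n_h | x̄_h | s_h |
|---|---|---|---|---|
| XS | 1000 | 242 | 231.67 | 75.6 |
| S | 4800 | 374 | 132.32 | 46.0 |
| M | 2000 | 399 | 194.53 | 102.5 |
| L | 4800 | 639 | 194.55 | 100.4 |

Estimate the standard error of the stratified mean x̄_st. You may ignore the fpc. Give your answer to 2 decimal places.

V̂(x̄_st) = Σ W_h² s_h²/n_h, with W_h = N_h/N and N = 12600:
  stratum XS: (1000/12600)²·75.6²/242 = 0.14876
  stratum S: (4800/12600)²·46.0²/374 = 0.82108
  stratum M: (2000/12600)²·102.5²/399 = 0.663428
  stratum L: (4800/12600)²·100.4²/639 = 2.28933
V̂(x̄_st) = 3.9226
SE(x̄_st) = √3.9226 = 1.98055

SE(x̄_st) ≈ 1.98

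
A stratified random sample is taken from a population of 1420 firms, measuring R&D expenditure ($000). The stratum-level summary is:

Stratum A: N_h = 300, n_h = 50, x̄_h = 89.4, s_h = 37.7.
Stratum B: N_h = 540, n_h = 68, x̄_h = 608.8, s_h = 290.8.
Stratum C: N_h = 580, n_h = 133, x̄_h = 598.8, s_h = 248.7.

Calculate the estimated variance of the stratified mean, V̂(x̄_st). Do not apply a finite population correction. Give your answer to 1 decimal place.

V̂(x̄_st) ≈ 258.7

V̂(x̄_st) = Σ W_h² s_h²/n_h, with W_h = N_h/N and N = 1420:
  stratum A: (300/1420)²·37.7²/50 = 1.26876
  stratum B: (540/1420)²·290.8²/68 = 179.842
  stratum C: (580/1420)²·248.7²/133 = 77.5853
V̂(x̄_st) = 258.696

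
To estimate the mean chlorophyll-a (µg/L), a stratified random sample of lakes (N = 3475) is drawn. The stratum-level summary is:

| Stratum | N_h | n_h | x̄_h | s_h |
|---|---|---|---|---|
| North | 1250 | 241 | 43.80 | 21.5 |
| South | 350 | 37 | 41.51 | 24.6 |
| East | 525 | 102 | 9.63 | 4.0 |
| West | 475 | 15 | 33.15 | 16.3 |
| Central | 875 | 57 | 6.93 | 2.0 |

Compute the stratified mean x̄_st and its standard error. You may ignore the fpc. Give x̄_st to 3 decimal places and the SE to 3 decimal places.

x̄_st = Σ W_h x̄_h = (1250·43.80 + 350·41.51 + 525·9.63 + 475·33.15 + 875·6.93)/3475 = 27.66741
V̂(x̄_st) = Σ W_h² s_h²/n_h, with W_h = N_h/N and N = 3475:
  stratum North: (1250/3475)²·21.5²/241 = 0.248182
  stratum South: (350/3475)²·24.6²/37 = 0.165919
  stratum East: (525/3475)²·4.0²/102 = 0.00358038
  stratum West: (475/3475)²·16.3²/15 = 0.330949
  stratum Central: (875/3475)²·2.0²/57 = 0.0044493
V̂(x̄_st) = 0.75308
SE(x̄_st) = √0.75308 = 0.867802

x̄_st ≈ 27.667, SE ≈ 0.868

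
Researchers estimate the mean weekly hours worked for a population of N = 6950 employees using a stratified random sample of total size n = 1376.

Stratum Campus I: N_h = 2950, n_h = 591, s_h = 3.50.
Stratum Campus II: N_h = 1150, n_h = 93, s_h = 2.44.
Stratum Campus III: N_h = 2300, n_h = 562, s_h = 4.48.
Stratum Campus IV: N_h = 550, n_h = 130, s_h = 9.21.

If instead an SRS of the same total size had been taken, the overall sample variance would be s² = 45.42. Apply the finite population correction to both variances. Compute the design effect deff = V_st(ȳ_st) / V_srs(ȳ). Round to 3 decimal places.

deff ≈ 0.403

V̂(ȳ_st) = Σ W_h² (1 − n_h/N_h) s_h²/n_h, with W_h = N_h/N and N = 6950:
  stratum Campus I: (2950/6950)²·(1 − 591/2950)·3.50²/591 = 0.00298627
  stratum Campus II: (1150/6950)²·(1 − 93/1150)·2.44²/93 = 0.00161102
  stratum Campus III: (2300/6950)²·(1 − 562/2300)·4.48²/562 = 0.00295548
  stratum Campus IV: (550/6950)²·(1 − 130/550)·9.21²/130 = 0.00312046
V_st = 0.0106732
V_srs = (1 − 1376/6950)·45.42/1376 = 0.0264735
deff = V_st / V_srs = 0.0106732/0.0264735 = 0.4032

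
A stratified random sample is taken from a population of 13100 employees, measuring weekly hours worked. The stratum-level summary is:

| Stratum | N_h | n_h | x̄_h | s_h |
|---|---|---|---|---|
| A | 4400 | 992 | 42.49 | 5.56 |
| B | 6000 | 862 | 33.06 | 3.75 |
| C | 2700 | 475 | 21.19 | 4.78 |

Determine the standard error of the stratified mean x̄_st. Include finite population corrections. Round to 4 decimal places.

V̂(x̄_st) = Σ W_h² (1 − n_h/N_h) s_h²/n_h, with W_h = N_h/N and N = 13100:
  stratum A: (4400/13100)²·(1 − 992/4400)·5.56²/992 = 0.002723
  stratum B: (6000/13100)²·(1 − 862/6000)·3.75²/862 = 0.00293061
  stratum C: (2700/13100)²·(1 − 475/2700)·4.78²/475 = 0.00168389
V̂(x̄_st) = 0.0073375
SE(x̄_st) = √0.0073375 = 0.0856592

SE(x̄_st) ≈ 0.0857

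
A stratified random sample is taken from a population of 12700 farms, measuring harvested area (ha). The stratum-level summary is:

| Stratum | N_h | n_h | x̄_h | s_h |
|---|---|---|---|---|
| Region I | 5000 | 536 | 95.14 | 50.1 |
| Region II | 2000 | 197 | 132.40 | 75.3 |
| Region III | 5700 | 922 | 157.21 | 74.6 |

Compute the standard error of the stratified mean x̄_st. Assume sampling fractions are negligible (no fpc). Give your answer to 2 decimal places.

V̂(x̄_st) = Σ W_h² s_h²/n_h, with W_h = N_h/N and N = 12700:
  stratum Region I: (5000/12700)²·50.1²/536 = 0.725844
  stratum Region II: (2000/12700)²·75.3²/197 = 0.7138
  stratum Region III: (5700/12700)²·74.6²/922 = 1.21588
V̂(x̄_st) = 2.65552
SE(x̄_st) = √2.65552 = 1.62958

SE(x̄_st) ≈ 1.63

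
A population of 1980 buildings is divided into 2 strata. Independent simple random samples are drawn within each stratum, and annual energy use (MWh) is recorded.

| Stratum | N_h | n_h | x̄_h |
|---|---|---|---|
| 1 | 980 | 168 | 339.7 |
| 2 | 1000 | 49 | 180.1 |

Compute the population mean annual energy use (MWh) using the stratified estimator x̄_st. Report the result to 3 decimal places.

x̄_st ≈ 259.094

N = Σ N_h = 1980. Stratum weights W_h = N_h/N.
x̄_st = (980·339.7 + 1000·180.1) / 1980 = 259.09394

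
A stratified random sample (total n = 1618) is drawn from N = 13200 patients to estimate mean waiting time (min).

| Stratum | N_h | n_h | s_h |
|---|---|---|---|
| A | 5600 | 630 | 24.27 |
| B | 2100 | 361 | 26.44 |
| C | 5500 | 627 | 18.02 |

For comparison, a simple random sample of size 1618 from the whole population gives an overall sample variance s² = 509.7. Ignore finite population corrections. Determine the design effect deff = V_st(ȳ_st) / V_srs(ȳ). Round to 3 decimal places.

V̂(ȳ_st) = Σ W_h² s_h²/n_h, with W_h = N_h/N and N = 13200:
  stratum A: (5600/13200)²·24.27²/630 = 0.168278
  stratum B: (2100/13200)²·26.44²/361 = 0.0490125
  stratum C: (5500/13200)²·18.02²/627 = 0.0899124
V_st = 0.307203
V_srs = s²/n = 509.7/1618 = 0.315019
deff = V_st / V_srs = 0.307203/0.315019 = 0.9752

deff ≈ 0.975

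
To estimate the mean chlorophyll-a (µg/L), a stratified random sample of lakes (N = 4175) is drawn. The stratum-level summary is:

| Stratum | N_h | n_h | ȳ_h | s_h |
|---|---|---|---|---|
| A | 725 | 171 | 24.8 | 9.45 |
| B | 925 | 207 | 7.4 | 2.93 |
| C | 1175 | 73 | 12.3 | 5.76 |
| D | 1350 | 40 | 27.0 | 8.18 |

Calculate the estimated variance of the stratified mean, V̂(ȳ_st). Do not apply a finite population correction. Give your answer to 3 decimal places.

V̂(ȳ_st) = Σ W_h² s_h²/n_h, with W_h = N_h/N and N = 4175:
  stratum A: (725/4175)²·9.45²/171 = 0.0157482
  stratum B: (925/4175)²·2.93²/207 = 0.0020358
  stratum C: (1175/4175)²·5.76²/73 = 0.0359985
  stratum D: (1350/4175)²·8.18²/40 = 0.174905
V̂(ȳ_st) = 0.228687

V̂(ȳ_st) ≈ 0.229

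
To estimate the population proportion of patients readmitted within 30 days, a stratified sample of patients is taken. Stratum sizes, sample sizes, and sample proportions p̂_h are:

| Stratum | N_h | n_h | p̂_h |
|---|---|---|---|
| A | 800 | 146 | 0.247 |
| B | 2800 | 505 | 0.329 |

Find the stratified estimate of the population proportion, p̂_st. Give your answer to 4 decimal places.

p̂_st ≈ 0.3108

N = 3600; stratum weights W_h = N_h/N.
p̂_st = Σ W_h p̂_h = (800·0.247 + 2800·0.329)/3600 = 0.31078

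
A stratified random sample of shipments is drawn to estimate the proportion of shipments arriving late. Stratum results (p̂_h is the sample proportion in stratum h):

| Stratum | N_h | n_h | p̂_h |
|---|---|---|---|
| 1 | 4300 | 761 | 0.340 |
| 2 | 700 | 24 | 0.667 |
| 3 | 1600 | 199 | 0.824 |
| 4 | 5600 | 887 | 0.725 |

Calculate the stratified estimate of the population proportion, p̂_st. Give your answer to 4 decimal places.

N = 12200; stratum weights W_h = N_h/N.
p̂_st = Σ W_h p̂_h = (4300·0.340 + 700·0.667 + 1600·0.824 + 5600·0.725)/12200 = 0.59896

p̂_st ≈ 0.5990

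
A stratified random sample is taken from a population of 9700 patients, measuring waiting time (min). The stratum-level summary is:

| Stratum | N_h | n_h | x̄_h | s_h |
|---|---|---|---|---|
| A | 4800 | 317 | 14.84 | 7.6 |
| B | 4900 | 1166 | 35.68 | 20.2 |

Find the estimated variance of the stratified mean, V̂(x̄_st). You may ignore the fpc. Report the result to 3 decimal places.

V̂(x̄_st) = Σ W_h² s_h²/n_h, with W_h = N_h/N and N = 9700:
  stratum A: (4800/9700)²·7.6²/317 = 0.0446177
  stratum B: (4900/9700)²·20.2²/1166 = 0.0893003
V̂(x̄_st) = 0.133918

V̂(x̄_st) ≈ 0.134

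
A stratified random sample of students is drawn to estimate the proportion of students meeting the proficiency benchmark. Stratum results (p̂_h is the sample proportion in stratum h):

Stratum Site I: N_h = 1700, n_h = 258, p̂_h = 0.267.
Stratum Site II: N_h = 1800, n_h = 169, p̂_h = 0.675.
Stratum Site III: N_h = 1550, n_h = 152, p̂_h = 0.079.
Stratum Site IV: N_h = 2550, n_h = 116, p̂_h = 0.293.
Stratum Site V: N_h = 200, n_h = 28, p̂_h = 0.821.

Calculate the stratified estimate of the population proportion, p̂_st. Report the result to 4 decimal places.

N = 7800; stratum weights W_h = N_h/N.
p̂_st = Σ W_h p̂_h = (1700·0.267 + 1800·0.675 + 1550·0.079 + 2550·0.293 + 200·0.821)/7800 = 0.34650

p̂_st ≈ 0.3465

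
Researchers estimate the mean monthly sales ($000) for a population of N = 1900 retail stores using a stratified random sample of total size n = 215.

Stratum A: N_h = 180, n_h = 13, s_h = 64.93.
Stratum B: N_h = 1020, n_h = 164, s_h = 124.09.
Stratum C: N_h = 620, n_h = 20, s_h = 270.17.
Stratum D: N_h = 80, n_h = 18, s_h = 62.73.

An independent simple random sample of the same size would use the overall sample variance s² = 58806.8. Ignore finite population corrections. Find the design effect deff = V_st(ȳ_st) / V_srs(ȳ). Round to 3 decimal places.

deff ≈ 1.532

V̂(ȳ_st) = Σ W_h² s_h²/n_h, with W_h = N_h/N and N = 1900:
  stratum A: (180/1900)²·64.93²/13 = 2.91062
  stratum B: (1020/1900)²·124.09²/164 = 27.0597
  stratum C: (620/1900)²·270.17²/20 = 388.616
  stratum D: (80/1900)²·62.73²/18 = 0.387571
V_st = 418.974
V_srs = s²/n = 58806.8/215 = 273.52
deff = V_st / V_srs = 418.974/273.52 = 1.5318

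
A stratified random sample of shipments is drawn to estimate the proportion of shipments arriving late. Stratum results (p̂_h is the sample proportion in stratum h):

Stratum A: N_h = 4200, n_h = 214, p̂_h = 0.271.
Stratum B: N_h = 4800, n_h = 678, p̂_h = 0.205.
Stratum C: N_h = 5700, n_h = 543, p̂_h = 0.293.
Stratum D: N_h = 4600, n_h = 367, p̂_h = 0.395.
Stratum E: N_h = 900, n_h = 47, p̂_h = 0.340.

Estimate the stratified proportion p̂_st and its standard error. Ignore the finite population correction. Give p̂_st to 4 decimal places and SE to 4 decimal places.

p̂_st ≈ 0.2928, SE ≈ 0.0113

N = 20200; stratum weights W_h = N_h/N.
p̂_st = Σ W_h p̂_h = (4200·0.271 + 4800·0.205 + 5700·0.293 + 4600·0.395 + 900·0.340)/20200 = 0.29284
V̂(p̂_st) = Σ W_h² p̂_h(1−p̂_h)/(n_h−1):
  stratum A: (4200/20200)²·0.271·0.729/213 = 4.00971e-05
  stratum B: (4800/20200)²·0.205·0.795/677 = 1.35929e-05
  stratum C: (5700/20200)²·0.293·0.707/542 = 3.04323e-05
  stratum D: (4600/20200)²·0.395·0.605/366 = 3.38598e-05
  stratum E: (900/20200)²·0.340·0.660/46 = 9.68383e-06
V̂(p̂_st) = 0.000127666; SE = √V̂ = 0.0112989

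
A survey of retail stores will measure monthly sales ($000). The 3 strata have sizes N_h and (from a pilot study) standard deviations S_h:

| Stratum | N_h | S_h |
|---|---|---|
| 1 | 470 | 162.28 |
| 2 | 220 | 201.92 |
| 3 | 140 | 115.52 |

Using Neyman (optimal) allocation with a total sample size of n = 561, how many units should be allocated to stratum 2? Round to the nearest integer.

182

Neyman allocation: n_h = n · N_h S_h / Σ N_i S_i, with n = 561.
  stratum 1: N_h·S_h = 470·162.28 = 76271.60
  stratum 2: N_h·S_h = 220·201.92 = 44422.40
  stratum 3: N_h·S_h = 140·115.52 = 16172.80
Σ N_h S_h = 136866.80
n for stratum 2 = 561·44422.40/136866.80 = 182.082 → 182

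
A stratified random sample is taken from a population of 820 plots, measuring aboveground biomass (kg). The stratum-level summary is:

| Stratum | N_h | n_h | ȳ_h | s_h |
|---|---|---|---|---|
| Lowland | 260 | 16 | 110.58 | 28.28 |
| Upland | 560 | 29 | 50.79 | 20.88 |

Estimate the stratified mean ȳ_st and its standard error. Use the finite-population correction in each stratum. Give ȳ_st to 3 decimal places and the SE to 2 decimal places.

ȳ_st = Σ W_h ȳ_h = (260·110.58 + 560·50.79)/820 = 69.74780
V̂(ȳ_st) = Σ W_h² (1 − n_h/N_h) s_h²/n_h, with W_h = N_h/N and N = 820:
  stratum Lowland: (260/820)²·(1 − 16/260)·28.28²/16 = 4.71601
  stratum Upland: (560/820)²·(1 − 29/560)·20.88²/29 = 6.64841
V̂(ȳ_st) = 11.3644
SE(ȳ_st) = √11.3644 = 3.37111

ȳ_st ≈ 69.748, SE ≈ 3.37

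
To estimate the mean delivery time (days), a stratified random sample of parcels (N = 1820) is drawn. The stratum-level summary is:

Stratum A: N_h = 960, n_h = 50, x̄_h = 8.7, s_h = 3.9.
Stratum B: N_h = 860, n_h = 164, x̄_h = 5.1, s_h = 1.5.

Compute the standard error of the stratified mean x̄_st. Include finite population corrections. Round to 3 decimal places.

SE(x̄_st) ≈ 0.288

V̂(x̄_st) = Σ W_h² (1 − n_h/N_h) s_h²/n_h, with W_h = N_h/N and N = 1820:
  stratum A: (960/1820)²·(1 − 50/960)·3.9²/50 = 0.0802286
  stratum B: (860/1820)²·(1 − 164/860)·1.5²/164 = 0.00247915
V̂(x̄_st) = 0.0827077
SE(x̄_st) = √0.0827077 = 0.28759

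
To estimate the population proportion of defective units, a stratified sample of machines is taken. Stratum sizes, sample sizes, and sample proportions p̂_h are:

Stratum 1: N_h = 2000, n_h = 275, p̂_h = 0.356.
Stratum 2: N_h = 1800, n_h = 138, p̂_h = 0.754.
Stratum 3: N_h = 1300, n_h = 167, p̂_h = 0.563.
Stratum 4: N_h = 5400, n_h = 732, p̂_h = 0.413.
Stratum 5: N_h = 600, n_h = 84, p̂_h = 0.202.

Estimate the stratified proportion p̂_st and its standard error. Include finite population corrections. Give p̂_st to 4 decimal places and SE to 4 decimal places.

N = 11100; stratum weights W_h = N_h/N.
p̂_st = Σ W_h p̂_h = (2000·0.356 + 1800·0.754 + 1300·0.563 + 5400·0.413 + 600·0.202)/11100 = 0.46419
V̂(p̂_st) = Σ W_h² (1 − n_h/N_h) p̂_h(1−p̂_h)/(n_h−1):
  stratum 1: (2000/11100)²·(1 − 275/2000)·0.356·0.644/274 = 2.34293e-05
  stratum 2: (1800/11100)²·(1 − 138/1800)·0.754·0.246/137 = 3.28733e-05
  stratum 3: (1300/11100)²·(1 − 167/1300)·0.563·0.437/166 = 1.77178e-05
  stratum 4: (5400/11100)²·(1 − 732/5400)·0.413·0.587/731 = 6.78499e-05
  stratum 5: (600/11100)²·(1 − 84/600)·0.202·0.798/83 = 4.88013e-06
V̂(p̂_st) = 0.00014675; SE = √V̂ = 0.0121141

p̂_st ≈ 0.4642, SE ≈ 0.0121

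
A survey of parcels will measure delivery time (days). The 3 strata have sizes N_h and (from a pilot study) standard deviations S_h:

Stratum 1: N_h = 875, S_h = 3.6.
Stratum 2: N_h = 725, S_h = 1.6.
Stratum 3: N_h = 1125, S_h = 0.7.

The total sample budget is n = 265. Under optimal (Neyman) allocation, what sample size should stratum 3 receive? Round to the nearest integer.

Neyman allocation: n_h = n · N_h S_h / Σ N_i S_i, with n = 265.
  stratum 1: N_h·S_h = 875·3.6 = 3150.00
  stratum 2: N_h·S_h = 725·1.6 = 1160.00
  stratum 3: N_h·S_h = 1125·0.7 = 787.50
Σ N_h S_h = 5097.50
n for stratum 3 = 265·787.50/5097.50 = 40.939 → 41

41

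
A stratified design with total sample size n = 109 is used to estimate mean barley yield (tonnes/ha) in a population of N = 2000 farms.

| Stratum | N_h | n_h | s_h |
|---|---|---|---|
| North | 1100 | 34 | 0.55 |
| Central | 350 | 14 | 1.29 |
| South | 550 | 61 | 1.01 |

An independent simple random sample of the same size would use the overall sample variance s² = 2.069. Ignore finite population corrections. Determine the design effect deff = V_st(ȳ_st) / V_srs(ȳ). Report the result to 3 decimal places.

deff ≈ 0.400

V̂(ȳ_st) = Σ W_h² s_h²/n_h, with W_h = N_h/N and N = 2000:
  stratum North: (1100/2000)²·0.55²/34 = 0.00269136
  stratum Central: (350/2000)²·1.29²/14 = 0.00364022
  stratum South: (550/2000)²·1.01²/61 = 0.00126467
V_st = 0.00759625
V_srs = s²/n = 2.069/109 = 0.0189817
deff = V_st / V_srs = 0.00759625/0.0189817 = 0.4002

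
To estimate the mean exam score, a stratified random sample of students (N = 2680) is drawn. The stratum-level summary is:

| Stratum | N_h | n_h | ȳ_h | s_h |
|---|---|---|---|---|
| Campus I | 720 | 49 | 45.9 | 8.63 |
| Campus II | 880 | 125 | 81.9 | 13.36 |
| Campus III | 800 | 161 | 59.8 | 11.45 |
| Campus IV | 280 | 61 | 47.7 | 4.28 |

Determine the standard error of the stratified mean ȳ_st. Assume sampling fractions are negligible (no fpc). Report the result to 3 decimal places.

V̂(ȳ_st) = Σ W_h² s_h²/n_h, with W_h = N_h/N and N = 2680:
  stratum Campus I: (720/2680)²·8.63²/49 = 0.109704
  stratum Campus II: (880/2680)²·13.36²/125 = 0.153957
  stratum Campus III: (800/2680)²·11.45²/161 = 0.0725597
  stratum Campus IV: (280/2680)²·4.28²/61 = 0.00327796
V̂(ȳ_st) = 0.339498
SE(ȳ_st) = √0.339498 = 0.582665

SE(ȳ_st) ≈ 0.583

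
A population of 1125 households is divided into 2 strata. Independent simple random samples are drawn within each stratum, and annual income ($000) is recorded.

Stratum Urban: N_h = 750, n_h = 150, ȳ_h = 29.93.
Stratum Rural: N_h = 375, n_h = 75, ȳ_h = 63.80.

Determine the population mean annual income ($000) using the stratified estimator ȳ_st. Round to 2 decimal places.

N = Σ N_h = 1125. Stratum weights W_h = N_h/N.
ȳ_st = (750·29.93 + 375·63.80) / 1125 = 41.2200

ȳ_st ≈ 41.22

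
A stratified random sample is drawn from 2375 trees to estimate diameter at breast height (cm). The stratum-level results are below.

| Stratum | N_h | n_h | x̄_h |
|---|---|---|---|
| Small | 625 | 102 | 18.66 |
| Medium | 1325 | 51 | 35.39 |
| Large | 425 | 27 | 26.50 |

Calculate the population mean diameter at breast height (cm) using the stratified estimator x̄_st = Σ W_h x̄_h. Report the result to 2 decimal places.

x̄_st ≈ 29.40

N = Σ N_h = 2375. Stratum weights W_h = N_h/N.
x̄_st = (625·18.66 + 1325·35.39 + 425·26.50) / 2375 = 29.3965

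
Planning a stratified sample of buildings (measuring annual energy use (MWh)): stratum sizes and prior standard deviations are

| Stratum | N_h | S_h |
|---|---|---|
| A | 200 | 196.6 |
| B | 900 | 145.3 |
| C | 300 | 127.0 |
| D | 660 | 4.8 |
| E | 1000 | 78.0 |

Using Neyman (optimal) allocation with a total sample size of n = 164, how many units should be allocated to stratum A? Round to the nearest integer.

Neyman allocation: n_h = n · N_h S_h / Σ N_i S_i, with n = 164.
  stratum A: N_h·S_h = 200·196.6 = 39320.00
  stratum B: N_h·S_h = 900·145.3 = 130770.00
  stratum C: N_h·S_h = 300·127.0 = 38100.00
  stratum D: N_h·S_h = 660·4.8 = 3168.00
  stratum E: N_h·S_h = 1000·78.0 = 78000.00
Σ N_h S_h = 289358.00
n for stratum A = 164·39320.00/289358.00 = 22.285 → 22

22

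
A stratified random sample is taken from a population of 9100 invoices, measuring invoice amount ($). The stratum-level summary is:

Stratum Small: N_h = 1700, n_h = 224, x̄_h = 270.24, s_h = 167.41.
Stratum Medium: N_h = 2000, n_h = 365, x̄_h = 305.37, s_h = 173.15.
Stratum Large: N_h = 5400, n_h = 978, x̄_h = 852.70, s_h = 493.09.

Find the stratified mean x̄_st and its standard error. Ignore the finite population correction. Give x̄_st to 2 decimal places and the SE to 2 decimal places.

x̄_st = Σ W_h x̄_h = (1700·270.24 + 2000·305.37 + 5400·852.70)/9100 = 623.59648
V̂(x̄_st) = Σ W_h² s_h²/n_h, with W_h = N_h/N and N = 9100:
  stratum Small: (1700/9100)²·167.41²/224 = 4.36646
  stratum Medium: (2000/9100)²·173.15²/365 = 3.96761
  stratum Large: (5400/9100)²·493.09²/978 = 87.5424
V̂(x̄_st) = 95.8764
SE(x̄_st) = √95.8764 = 9.79165

x̄_st ≈ 623.60, SE ≈ 9.79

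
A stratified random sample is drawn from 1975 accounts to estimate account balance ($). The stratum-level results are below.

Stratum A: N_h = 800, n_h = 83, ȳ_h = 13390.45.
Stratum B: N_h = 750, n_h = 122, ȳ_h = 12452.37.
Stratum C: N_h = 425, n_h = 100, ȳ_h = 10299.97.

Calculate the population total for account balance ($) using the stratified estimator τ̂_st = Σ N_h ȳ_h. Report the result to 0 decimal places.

τ̂_st = Σ N_h ȳ_h = 800·13390.45 + 750·12452.37 + 425·10299.97 = 24429125

τ̂_st ≈ 24429125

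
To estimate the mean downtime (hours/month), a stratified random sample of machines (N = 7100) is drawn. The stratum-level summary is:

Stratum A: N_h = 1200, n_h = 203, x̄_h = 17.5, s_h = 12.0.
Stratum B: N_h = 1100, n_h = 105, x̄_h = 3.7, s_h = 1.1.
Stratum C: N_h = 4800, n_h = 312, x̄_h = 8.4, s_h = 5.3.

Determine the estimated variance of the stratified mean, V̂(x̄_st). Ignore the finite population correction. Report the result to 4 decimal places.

V̂(x̄_st) = Σ W_h² s_h²/n_h, with W_h = N_h/N and N = 7100:
  stratum A: (1200/7100)²·12.0²/203 = 0.0202634
  stratum B: (1100/7100)²·1.1²/105 = 0.000276608
  stratum C: (4800/7100)²·5.3²/312 = 0.0411493
V̂(x̄_st) = 0.0616893

V̂(x̄_st) ≈ 0.0617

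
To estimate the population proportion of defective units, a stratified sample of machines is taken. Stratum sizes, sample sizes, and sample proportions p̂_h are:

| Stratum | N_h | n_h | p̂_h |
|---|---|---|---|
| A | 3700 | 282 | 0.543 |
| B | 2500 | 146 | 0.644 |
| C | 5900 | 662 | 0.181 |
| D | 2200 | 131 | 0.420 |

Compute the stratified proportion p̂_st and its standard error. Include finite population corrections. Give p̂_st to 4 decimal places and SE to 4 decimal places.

p̂_st ≈ 0.3924, SE ≈ 0.0133

N = 14300; stratum weights W_h = N_h/N.
p̂_st = Σ W_h p̂_h = (3700·0.543 + 2500·0.644 + 5900·0.181 + 2200·0.420)/14300 = 0.39238
V̂(p̂_st) = Σ W_h² (1 − n_h/N_h) p̂_h(1−p̂_h)/(n_h−1):
  stratum A: (3700/14300)²·(1 − 282/3700)·0.543·0.457/281 = 5.46149e-05
  stratum B: (2500/14300)²·(1 − 146/2500)·0.644·0.356/145 = 4.55032e-05
  stratum C: (5900/14300)²·(1 − 662/5900)·0.181·0.819/661 = 3.38927e-05
  stratum D: (2200/14300)²·(1 − 131/2200)·0.420·0.580/130 = 4.17105e-05
V̂(p̂_st) = 0.000175721; SE = √V̂ = 0.013256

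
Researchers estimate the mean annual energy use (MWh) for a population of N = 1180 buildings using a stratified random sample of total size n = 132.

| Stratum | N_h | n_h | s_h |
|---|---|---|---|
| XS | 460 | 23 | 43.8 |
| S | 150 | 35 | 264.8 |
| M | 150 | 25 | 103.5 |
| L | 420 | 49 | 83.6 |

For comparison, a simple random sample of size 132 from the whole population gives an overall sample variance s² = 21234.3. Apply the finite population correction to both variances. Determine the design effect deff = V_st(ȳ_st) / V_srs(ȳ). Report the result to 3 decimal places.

V̂(ȳ_st) = Σ W_h² (1 − n_h/N_h) s_h²/n_h, with W_h = N_h/N and N = 1180:
  stratum XS: (460/1180)²·(1 − 23/460)·43.8²/23 = 12.0419
  stratum S: (150/1180)²·(1 − 35/150)·264.8²/35 = 24.8195
  stratum M: (150/1180)²·(1 − 25/150)·103.5²/25 = 5.77003
  stratum L: (420/1180)²·(1 − 49/420)·83.6²/49 = 15.9616
V_st = 58.593
V_srs = (1 − 132/1180)·21234.3/132 = 142.871
deff = V_st / V_srs = 58.593/142.871 = 0.4101

deff ≈ 0.410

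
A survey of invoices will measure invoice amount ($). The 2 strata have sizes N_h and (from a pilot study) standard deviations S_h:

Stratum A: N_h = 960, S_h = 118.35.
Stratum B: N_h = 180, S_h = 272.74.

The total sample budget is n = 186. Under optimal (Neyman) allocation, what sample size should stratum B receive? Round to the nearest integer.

56

Neyman allocation: n_h = n · N_h S_h / Σ N_i S_i, with n = 186.
  stratum A: N_h·S_h = 960·118.35 = 113616.00
  stratum B: N_h·S_h = 180·272.74 = 49093.20
Σ N_h S_h = 162709.20
n for stratum B = 186·49093.20/162709.20 = 56.121 → 56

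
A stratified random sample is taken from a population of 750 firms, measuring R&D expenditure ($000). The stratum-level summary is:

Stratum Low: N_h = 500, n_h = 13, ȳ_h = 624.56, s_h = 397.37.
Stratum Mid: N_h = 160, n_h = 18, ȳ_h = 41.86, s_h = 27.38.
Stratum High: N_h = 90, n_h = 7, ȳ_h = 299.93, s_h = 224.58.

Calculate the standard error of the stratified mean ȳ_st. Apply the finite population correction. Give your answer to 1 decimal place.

SE(ȳ_st) ≈ 73.2

V̂(ȳ_st) = Σ W_h² (1 − n_h/N_h) s_h²/n_h, with W_h = N_h/N and N = 750:
  stratum Low: (500/750)²·(1 − 13/500)·397.37²/13 = 5258.03
  stratum Mid: (160/750)²·(1 − 18/160)·27.38²/18 = 1.68221
  stratum High: (90/750)²·(1 − 7/90)·224.58²/7 = 95.6846
V̂(ȳ_st) = 5355.4
SE(ȳ_st) = √5355.4 = 73.1806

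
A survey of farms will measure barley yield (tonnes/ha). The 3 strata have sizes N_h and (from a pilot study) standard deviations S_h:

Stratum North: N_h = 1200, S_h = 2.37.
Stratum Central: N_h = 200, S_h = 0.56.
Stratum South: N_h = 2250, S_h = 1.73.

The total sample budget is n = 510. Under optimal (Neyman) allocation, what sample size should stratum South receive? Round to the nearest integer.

Neyman allocation: n_h = n · N_h S_h / Σ N_i S_i, with n = 510.
  stratum North: N_h·S_h = 1200·2.37 = 2844.00
  stratum Central: N_h·S_h = 200·0.56 = 112.00
  stratum South: N_h·S_h = 2250·1.73 = 3892.50
Σ N_h S_h = 6848.50
n for stratum South = 510·3892.50/6848.50 = 289.870 → 290

290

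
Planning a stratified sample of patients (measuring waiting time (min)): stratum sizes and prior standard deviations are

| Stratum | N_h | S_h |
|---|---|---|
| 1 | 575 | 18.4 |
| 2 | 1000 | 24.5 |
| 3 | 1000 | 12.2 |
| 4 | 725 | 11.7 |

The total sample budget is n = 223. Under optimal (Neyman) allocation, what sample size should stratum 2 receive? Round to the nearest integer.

Neyman allocation: n_h = n · N_h S_h / Σ N_i S_i, with n = 223.
  stratum 1: N_h·S_h = 575·18.4 = 10580.00
  stratum 2: N_h·S_h = 1000·24.5 = 24500.00
  stratum 3: N_h·S_h = 1000·12.2 = 12200.00
  stratum 4: N_h·S_h = 725·11.7 = 8482.50
Σ N_h S_h = 55762.50
n for stratum 2 = 223·24500.00/55762.50 = 97.978 → 98

98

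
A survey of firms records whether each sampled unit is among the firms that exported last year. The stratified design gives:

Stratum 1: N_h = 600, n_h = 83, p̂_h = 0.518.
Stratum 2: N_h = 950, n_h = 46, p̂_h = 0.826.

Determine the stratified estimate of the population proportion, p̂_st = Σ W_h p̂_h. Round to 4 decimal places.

N = 1550; stratum weights W_h = N_h/N.
p̂_st = Σ W_h p̂_h = (600·0.518 + 950·0.826)/1550 = 0.70677

p̂_st ≈ 0.7068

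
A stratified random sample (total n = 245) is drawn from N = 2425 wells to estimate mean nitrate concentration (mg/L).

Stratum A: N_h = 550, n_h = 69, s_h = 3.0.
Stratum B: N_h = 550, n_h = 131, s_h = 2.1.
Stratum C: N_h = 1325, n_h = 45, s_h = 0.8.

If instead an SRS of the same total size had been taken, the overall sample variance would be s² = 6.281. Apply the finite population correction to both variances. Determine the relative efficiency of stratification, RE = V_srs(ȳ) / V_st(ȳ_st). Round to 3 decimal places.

V̂(ȳ_st) = Σ W_h² (1 − n_h/N_h) s_h²/n_h, with W_h = N_h/N and N = 2425:
  stratum A: (550/2425)²·(1 − 69/550)·3.0²/69 = 0.00586783
  stratum B: (550/2425)²·(1 − 131/550)·2.1²/131 = 0.00131923
  stratum C: (1325/2425)²·(1 − 45/1325)·0.8²/45 = 0.00410176
V_st = 0.0112888
V_srs = (1 − 245/2425)·6.281/245 = 0.0230466
Relative efficiency = V_srs / V_st = 0.0230466/0.0112888 = 2.0415

RE ≈ 2.042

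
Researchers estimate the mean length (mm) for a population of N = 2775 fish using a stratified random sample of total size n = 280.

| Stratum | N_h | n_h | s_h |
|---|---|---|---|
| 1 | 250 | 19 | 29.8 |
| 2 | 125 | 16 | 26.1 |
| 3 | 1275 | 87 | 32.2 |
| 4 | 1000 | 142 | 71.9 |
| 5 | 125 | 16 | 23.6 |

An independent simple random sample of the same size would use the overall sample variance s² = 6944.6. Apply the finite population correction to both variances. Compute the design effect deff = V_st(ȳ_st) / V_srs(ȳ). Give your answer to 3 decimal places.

V̂(ȳ_st) = Σ W_h² (1 − n_h/N_h) s_h²/n_h, with W_h = N_h/N and N = 2775:
  stratum 1: (250/2775)²·(1 − 19/250)·29.8²/19 = 0.350514
  stratum 2: (125/2775)²·(1 − 16/125)·26.1²/16 = 0.0753306
  stratum 3: (1275/2775)²·(1 − 87/1275)·32.2²/87 = 2.34419
  stratum 4: (1000/2775)²·(1 − 142/1000)·71.9²/142 = 4.05631
  stratum 5: (125/2775)²·(1 − 16/125)·23.6²/16 = 0.0615906
V_st = 6.88793
V_srs = (1 − 280/2775)·6944.6/280 = 22.2996
deff = V_st / V_srs = 6.88793/22.2996 = 0.3089

deff ≈ 0.309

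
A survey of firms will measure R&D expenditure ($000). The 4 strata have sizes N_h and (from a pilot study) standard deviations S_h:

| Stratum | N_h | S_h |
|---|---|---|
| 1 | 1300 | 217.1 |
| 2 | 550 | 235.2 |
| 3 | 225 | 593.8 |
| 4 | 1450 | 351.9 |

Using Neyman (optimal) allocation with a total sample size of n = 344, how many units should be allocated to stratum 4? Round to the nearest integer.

166

Neyman allocation: n_h = n · N_h S_h / Σ N_i S_i, with n = 344.
  stratum 1: N_h·S_h = 1300·217.1 = 282230.00
  stratum 2: N_h·S_h = 550·235.2 = 129360.00
  stratum 3: N_h·S_h = 225·593.8 = 133605.00
  stratum 4: N_h·S_h = 1450·351.9 = 510255.00
Σ N_h S_h = 1055450.00
n for stratum 4 = 344·510255.00/1055450.00 = 166.306 → 166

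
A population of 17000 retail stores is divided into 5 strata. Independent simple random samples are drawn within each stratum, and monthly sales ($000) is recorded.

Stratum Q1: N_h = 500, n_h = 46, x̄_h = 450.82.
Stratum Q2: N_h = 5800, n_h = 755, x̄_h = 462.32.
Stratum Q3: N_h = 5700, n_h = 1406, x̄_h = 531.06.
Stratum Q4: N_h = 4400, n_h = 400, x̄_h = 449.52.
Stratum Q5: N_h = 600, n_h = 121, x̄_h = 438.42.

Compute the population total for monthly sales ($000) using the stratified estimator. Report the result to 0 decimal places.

τ̂_st ≈ 8174848

τ̂_st = Σ N_h x̄_h = 500·450.82 + 5800·462.32 + 5700·531.06 + 4400·449.52 + 600·438.42 = 8174848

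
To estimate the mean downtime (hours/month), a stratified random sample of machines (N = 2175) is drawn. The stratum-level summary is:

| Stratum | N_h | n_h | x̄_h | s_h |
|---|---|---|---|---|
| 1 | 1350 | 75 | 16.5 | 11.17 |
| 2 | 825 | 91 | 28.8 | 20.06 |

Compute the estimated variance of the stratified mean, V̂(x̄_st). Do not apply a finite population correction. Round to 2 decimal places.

V̂(x̄_st) = Σ W_h² s_h²/n_h, with W_h = N_h/N and N = 2175:
  stratum 1: (1350/2175)²·11.17²/75 = 0.640906
  stratum 2: (825/2175)²·20.06²/91 = 0.636224
V̂(x̄_st) = 1.27713

V̂(x̄_st) ≈ 1.28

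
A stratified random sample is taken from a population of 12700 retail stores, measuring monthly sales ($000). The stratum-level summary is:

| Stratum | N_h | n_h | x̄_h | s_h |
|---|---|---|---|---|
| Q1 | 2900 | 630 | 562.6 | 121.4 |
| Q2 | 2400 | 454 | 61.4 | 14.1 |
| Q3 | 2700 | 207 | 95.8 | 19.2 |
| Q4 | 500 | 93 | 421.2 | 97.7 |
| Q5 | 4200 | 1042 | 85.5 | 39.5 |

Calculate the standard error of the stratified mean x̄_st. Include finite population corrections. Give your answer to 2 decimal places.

SE(x̄_st) ≈ 1.14

V̂(x̄_st) = Σ W_h² (1 − n_h/N_h) s_h²/n_h, with W_h = N_h/N and N = 12700:
  stratum Q1: (2900/12700)²·(1 − 630/2900)·121.4²/630 = 0.954802
  stratum Q2: (2400/12700)²·(1 − 454/2400)·14.1²/454 = 0.0126803
  stratum Q3: (2700/12700)²·(1 − 207/2700)·19.2²/207 = 0.0743209
  stratum Q4: (500/12700)²·(1 − 93/500)·97.7²/93 = 0.129498
  stratum Q5: (4200/12700)²·(1 − 1042/4200)·39.5²/1042 = 0.123135
V̂(x̄_st) = 1.29444
SE(x̄_st) = √1.29444 = 1.13773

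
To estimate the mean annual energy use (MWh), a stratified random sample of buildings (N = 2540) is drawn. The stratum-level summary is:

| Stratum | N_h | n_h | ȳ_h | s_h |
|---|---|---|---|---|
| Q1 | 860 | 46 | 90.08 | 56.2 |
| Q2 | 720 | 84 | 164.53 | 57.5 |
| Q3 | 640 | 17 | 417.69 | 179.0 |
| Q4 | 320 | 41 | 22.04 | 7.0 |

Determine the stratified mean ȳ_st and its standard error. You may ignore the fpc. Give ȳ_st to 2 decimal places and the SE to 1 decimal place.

ȳ_st ≈ 185.16, SE ≈ 11.4

ȳ_st = Σ W_h ȳ_h = (860·90.08 + 720·164.53 + 640·417.69 + 320·22.04)/2540 = 185.15937
V̂(ȳ_st) = Σ W_h² s_h²/n_h, with W_h = N_h/N and N = 2540:
  stratum Q1: (860/2540)²·56.2²/46 = 7.87126
  stratum Q2: (720/2540)²·57.5²/84 = 3.16267
  stratum Q3: (640/2540)²·179.0²/17 = 119.66
  stratum Q4: (320/2540)²·7.0²/41 = 0.018969
V̂(ȳ_st) = 130.713
SE(ȳ_st) = √130.713 = 11.433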